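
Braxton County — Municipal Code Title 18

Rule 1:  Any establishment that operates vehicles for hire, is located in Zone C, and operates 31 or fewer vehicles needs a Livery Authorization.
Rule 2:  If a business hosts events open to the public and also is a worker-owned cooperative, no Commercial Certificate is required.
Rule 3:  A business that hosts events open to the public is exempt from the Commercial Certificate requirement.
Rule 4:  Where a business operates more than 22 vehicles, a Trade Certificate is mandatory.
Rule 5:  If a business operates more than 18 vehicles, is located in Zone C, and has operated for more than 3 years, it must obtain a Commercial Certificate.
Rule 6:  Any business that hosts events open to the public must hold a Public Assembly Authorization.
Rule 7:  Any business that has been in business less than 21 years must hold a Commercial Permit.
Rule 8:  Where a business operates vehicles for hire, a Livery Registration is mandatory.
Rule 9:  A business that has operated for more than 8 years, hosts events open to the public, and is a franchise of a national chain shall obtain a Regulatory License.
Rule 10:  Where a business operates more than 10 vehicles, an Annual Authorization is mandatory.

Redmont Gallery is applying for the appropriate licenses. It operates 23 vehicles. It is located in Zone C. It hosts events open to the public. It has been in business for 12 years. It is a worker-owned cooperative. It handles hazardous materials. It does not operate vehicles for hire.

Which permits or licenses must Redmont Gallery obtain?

Rule 1: does not operate vehicles for hire; is located in Zone C; vehicles 23 ≤ 31 → Livery Authorization not required.
Rule 2: hosts events open to the public; is a worker-owned cooperative → exempt from Commercial Certificate.
Rule 3: hosts events open to the public → exempt from Commercial Certificate.
Rule 4: vehicles 23 > 22 → Trade Certificate required.
Rule 5: vehicles 23 > 18; is located in Zone C; years in business 12 > 3 → Commercial Certificate required.
Rule 6: hosts events open to the public → Public Assembly Authorization required.
Rule 7: years in business 12 < 21 → Commercial Permit required.
Rule 8: does not operate vehicles for hire → Livery Registration not required.
Rule 9: years in business 12 > 8; hosts events open to the public; is a worker-owned cooperative (not: is a franchise of a national chain) → Regulatory License not required.
Rule 10: vehicles 23 > 10 → Annual Authorization required.

Annual Authorization, Commercial Permit, Public Assembly Authorization, Trade Certificate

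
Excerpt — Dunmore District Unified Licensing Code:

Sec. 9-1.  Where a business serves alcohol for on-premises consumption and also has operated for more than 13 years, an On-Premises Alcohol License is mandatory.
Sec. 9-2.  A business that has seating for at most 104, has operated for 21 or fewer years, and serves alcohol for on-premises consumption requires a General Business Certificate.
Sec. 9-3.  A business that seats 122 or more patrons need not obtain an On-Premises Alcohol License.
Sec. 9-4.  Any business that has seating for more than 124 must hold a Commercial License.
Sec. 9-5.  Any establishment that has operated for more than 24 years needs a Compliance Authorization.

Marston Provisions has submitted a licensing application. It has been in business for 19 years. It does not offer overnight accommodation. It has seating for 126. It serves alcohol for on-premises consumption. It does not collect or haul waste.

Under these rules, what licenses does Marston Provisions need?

Commercial License

Sec. 9-1. serves alcohol for on-premises consumption; years in business 19 > 13 → On-Premises Alcohol License required.
Sec. 9-2. seating 126 > 104; years in business 19 ≤ 21; serves alcohol for on-premises consumption → General Business Certificate not required.
Sec. 9-3. seating 126 ≥ 122 → exempt from On-Premises Alcohol License.
Sec. 9-4. seating 126 > 124 → Commercial License required.
Sec. 9-5. years in business 19 ≤ 24 → Compliance Authorization not required.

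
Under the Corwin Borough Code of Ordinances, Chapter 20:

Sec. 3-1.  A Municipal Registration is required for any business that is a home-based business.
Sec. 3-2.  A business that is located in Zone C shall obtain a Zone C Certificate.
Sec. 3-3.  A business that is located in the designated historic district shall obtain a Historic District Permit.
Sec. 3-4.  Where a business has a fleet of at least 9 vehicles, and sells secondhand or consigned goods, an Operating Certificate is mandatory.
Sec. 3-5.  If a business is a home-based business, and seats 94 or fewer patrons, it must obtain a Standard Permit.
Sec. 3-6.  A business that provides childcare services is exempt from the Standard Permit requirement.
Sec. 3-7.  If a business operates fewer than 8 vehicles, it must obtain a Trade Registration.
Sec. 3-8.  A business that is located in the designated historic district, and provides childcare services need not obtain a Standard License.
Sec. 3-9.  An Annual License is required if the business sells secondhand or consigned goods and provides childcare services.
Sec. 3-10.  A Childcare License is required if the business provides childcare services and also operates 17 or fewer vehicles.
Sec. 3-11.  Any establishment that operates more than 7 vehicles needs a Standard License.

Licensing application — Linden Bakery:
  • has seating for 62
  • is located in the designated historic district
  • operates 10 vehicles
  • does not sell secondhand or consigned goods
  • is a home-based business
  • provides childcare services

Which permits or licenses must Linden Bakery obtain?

Sec. 3-1. is a home-based business → Municipal Registration required.
Sec. 3-2. is located in the designated historic district (not: is located in Zone C) → Zone C Certificate not required.
Sec. 3-3. is located in the designated historic district → Historic District Permit required.
Sec. 3-4. vehicles 10 ≥ 9; does not sell secondhand or consigned goods → Operating Certificate not required.
Sec. 3-5. is a home-based business; seating 62 ≤ 94 → Standard Permit required.
Sec. 3-6. provides childcare services → exempt from Standard Permit.
Sec. 3-7. vehicles 10 ≥ 8 → Trade Registration not required.
Sec. 3-8. is located in the designated historic district; provides childcare services → exempt from Standard License.
Sec. 3-9. does not sell secondhand or consigned goods; provides childcare services → Annual License not required.
Sec. 3-10. provides childcare services; vehicles 10 ≤ 17 → Childcare License required.
Sec. 3-11. vehicles 10 > 7 → Standard License required.

Childcare License, Historic District Permit, Municipal Registration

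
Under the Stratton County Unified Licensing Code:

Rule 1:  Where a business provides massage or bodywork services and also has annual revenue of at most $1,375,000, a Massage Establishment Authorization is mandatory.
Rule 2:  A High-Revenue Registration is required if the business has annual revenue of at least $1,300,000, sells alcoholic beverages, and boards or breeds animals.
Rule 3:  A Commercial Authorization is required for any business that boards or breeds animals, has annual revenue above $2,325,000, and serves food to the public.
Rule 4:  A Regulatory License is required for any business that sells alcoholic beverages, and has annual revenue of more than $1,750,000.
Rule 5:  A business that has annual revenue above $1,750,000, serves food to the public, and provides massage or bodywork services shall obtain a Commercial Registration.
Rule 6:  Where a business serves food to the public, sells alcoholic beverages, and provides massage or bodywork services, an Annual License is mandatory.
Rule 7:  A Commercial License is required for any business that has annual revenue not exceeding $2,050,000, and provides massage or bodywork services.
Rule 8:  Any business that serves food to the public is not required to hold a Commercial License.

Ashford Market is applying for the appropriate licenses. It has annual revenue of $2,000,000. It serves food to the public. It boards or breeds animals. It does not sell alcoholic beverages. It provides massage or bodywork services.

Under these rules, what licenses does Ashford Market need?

Rule 1: provides massage or bodywork services; revenue $2,000,000 > $1,375,000 → Massage Establishment Authorization not required.
Rule 2: revenue $2,000,000 ≥ $1,300,000; does not sell alcoholic beverages; boards or breeds animals → High-Revenue Registration not required.
Rule 3: boards or breeds animals; revenue $2,000,000 ≤ $2,325,000; serves food to the public → Commercial Authorization not required.
Rule 4: does not sell alcoholic beverages; revenue $2,000,000 > $1,750,000 → Regulatory License not required.
Rule 5: revenue $2,000,000 > $1,750,000; serves food to the public; provides massage or bodywork services → Commercial Registration required.
Rule 6: serves food to the public; does not sell alcoholic beverages; provides massage or bodywork services → Annual License not required.
Rule 7: revenue $2,000,000 ≤ $2,050,000; provides massage or bodywork services → Commercial License required.
Rule 8: serves food to the public → exempt from Commercial License.

Commercial Registration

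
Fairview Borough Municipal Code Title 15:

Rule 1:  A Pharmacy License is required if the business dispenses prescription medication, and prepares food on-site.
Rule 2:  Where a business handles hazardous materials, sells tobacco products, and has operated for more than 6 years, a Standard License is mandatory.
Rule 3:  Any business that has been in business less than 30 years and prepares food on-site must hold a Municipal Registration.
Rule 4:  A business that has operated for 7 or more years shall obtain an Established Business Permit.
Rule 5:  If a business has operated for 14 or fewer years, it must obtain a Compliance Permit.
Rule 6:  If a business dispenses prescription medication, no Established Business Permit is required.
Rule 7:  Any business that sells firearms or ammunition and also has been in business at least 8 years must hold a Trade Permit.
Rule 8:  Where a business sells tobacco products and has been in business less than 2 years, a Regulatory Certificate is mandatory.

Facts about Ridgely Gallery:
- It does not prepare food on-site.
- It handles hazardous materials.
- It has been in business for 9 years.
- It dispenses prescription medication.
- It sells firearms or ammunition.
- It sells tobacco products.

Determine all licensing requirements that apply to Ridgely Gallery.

Rule 1: dispenses prescription medication; does not prepare food on-site → Pharmacy License not required.
Rule 2: handles hazardous materials; sells tobacco products; years in business 9 > 6 → Standard License required.
Rule 3: years in business 9 < 30; does not prepare food on-site → Municipal Registration not required.
Rule 4: years in business 9 ≥ 7 → Established Business Permit required.
Rule 5: years in business 9 ≤ 14 → Compliance Permit required.
Rule 6: dispenses prescription medication → exempt from Established Business Permit.
Rule 7: sells firearms or ammunition; years in business 9 ≥ 8 → Trade Permit required.
Rule 8: sells tobacco products; years in business 9 ≥ 2 → Regulatory Certificate not required.

Compliance Permit, Standard License, Trade Permit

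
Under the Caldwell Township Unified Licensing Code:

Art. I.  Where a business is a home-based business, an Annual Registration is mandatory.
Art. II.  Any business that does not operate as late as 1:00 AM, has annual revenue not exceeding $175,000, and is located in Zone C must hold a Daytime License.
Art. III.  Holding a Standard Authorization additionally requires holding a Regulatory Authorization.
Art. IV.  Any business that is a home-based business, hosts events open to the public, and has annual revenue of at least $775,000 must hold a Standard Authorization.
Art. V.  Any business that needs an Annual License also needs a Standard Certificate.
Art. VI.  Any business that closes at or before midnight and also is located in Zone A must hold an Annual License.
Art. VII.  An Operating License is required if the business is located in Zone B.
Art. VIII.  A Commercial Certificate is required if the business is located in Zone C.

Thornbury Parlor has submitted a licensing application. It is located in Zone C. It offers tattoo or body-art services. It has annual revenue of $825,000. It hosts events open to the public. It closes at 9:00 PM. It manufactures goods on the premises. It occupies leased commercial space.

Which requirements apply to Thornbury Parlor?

Commercial Certificate

Art. I. occupies leased commercial space (not: is a home-based business) → Annual Registration not required.
Art. II. closes 9:00 PM, at/before 1:00 AM; revenue $825,000 > $175,000; is located in Zone C → Daytime License not required.
Art. III. Standard Authorization is not required → no effect.
Art. IV. occupies leased commercial space (not: is a home-based business); hosts events open to the public; revenue $825,000 ≥ $775,000 → Standard Authorization not required.
Art. V. Annual License is not required → no effect.
Art. VI. closes 9:00 PM, at/before midnight; is located in Zone C (not: is located in Zone A) → Annual License not required.
Art. VII. is located in Zone C (not: is located in Zone B) → Operating License not required.
Art. VIII. is located in Zone C → Commercial Certificate required.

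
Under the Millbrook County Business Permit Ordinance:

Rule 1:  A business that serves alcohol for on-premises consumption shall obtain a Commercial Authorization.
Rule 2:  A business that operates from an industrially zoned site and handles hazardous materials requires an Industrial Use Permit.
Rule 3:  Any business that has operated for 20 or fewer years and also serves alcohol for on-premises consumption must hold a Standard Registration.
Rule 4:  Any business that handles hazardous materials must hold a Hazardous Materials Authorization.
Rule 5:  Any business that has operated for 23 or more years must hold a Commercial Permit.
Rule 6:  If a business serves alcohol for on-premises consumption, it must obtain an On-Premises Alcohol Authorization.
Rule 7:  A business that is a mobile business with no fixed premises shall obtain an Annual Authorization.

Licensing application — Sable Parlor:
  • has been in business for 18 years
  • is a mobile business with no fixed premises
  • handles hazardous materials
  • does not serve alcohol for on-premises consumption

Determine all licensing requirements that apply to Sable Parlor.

Annual Authorization, Hazardous Materials Authorization

Rule 1: does not serve alcohol for on-premises consumption → Commercial Authorization not required.
Rule 2: is a mobile business with no fixed premises (not: operates from an industrially zoned site); handles hazardous materials → Industrial Use Permit not required.
Rule 3: years in business 18 ≤ 20; does not serve alcohol for on-premises consumption → Standard Registration not required.
Rule 4: handles hazardous materials → Hazardous Materials Authorization required.
Rule 5: years in business 18 < 23 → Commercial Permit not required.
Rule 6: does not serve alcohol for on-premises consumption → On-Premises Alcohol Authorization not required.
Rule 7: is a mobile business with no fixed premises → Annual Authorization required.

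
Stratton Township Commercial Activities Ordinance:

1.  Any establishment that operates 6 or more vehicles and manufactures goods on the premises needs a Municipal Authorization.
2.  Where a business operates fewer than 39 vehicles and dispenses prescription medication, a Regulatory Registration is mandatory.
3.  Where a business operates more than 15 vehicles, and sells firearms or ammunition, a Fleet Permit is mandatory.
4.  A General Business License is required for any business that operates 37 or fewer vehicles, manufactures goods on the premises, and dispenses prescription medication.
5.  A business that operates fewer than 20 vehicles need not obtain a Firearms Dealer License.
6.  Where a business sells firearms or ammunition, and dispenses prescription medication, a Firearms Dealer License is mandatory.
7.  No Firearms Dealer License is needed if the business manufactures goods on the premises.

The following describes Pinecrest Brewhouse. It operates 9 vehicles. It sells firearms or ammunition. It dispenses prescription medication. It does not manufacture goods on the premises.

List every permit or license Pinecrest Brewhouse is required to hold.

Regulatory Registration

1. vehicles 9 ≥ 6; does not manufacture goods on the premises → Municipal Authorization not required.
2. vehicles 9 < 39; dispenses prescription medication → Regulatory Registration required.
3. vehicles 9 ≤ 15; sells firearms or ammunition → Fleet Permit not required.
4. vehicles 9 ≤ 37; does not manufacture goods on the premises; dispenses prescription medication → General Business License not required.
5. vehicles 9 < 20 → exempt from Firearms Dealer License.
6. sells firearms or ammunition; dispenses prescription medication → Firearms Dealer License required.
7. does not manufacture goods on the premises → Firearms Dealer License exemption does not apply.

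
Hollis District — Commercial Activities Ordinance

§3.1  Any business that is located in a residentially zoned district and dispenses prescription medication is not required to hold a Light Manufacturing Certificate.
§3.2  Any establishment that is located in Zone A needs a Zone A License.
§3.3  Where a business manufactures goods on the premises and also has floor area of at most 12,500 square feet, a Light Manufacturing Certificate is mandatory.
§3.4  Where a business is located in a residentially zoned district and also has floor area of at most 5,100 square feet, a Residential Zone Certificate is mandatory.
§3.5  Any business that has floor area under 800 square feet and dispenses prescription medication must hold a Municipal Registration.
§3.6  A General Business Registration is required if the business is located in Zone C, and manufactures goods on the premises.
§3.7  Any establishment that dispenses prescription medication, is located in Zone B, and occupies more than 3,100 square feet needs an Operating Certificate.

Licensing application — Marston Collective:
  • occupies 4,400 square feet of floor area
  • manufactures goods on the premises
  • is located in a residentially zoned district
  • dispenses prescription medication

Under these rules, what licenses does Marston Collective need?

§3.1 is located in a residentially zoned district; dispenses prescription medication → exempt from Light Manufacturing Certificate.
§3.2 is located in a residentially zoned district (not: is located in Zone A) → Zone A License not required.
§3.3 manufactures goods on the premises; floor area 4,400 square feet ≤ 12,500 square feet → Light Manufacturing Certificate required.
§3.4 is located in a residentially zoned district; floor area 4,400 square feet ≤ 5,100 square feet → Residential Zone Certificate required.
§3.5 floor area 4,400 square feet ≥ 800 square feet; dispenses prescription medication → Municipal Registration not required.
§3.6 is located in a residentially zoned district (not: is located in Zone C); manufactures goods on the premises → General Business Registration not required.
§3.7 dispenses prescription medication; is located in a residentially zoned district (not: is located in Zone B); floor area 4,400 square feet > 3,100 square feet → Operating Certificate not required.

Residential Zone Certificate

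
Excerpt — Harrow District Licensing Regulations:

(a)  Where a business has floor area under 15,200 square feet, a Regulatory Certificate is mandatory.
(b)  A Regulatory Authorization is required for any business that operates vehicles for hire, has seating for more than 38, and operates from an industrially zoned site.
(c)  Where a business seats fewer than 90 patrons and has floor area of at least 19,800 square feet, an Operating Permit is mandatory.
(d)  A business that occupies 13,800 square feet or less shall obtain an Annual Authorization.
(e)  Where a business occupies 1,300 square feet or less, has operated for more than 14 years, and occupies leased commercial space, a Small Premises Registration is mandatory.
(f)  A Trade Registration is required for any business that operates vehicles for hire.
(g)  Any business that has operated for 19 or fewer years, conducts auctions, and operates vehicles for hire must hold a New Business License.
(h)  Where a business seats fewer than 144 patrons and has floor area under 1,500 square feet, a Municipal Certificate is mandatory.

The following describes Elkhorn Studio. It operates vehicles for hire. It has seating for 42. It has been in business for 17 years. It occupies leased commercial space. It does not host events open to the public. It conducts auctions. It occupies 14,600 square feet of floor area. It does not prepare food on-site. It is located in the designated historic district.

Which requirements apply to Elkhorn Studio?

(a) floor area 14,600 square feet < 15,200 square feet → Regulatory Certificate required.
(b) operates vehicles for hire; seating 42 > 38; occupies leased commercial space (not: operates from an industrially zoned site) → Regulatory Authorization not required.
(c) seating 42 < 90; floor area 14,600 square feet < 19,800 square feet → Operating Permit not required.
(d) floor area 14,600 square feet > 13,800 square feet → Annual Authorization not required.
(e) floor area 14,600 square feet > 1,300 square feet; years in business 17 > 14; occupies leased commercial space → Small Premises Registration not required.
(f) operates vehicles for hire → Trade Registration required.
(g) years in business 17 ≤ 19; conducts auctions; operates vehicles for hire → New Business License required.
(h) seating 42 < 144; floor area 14,600 square feet ≥ 1,500 square feet → Municipal Certificate not required.

New Business License, Regulatory Certificate, Trade Registration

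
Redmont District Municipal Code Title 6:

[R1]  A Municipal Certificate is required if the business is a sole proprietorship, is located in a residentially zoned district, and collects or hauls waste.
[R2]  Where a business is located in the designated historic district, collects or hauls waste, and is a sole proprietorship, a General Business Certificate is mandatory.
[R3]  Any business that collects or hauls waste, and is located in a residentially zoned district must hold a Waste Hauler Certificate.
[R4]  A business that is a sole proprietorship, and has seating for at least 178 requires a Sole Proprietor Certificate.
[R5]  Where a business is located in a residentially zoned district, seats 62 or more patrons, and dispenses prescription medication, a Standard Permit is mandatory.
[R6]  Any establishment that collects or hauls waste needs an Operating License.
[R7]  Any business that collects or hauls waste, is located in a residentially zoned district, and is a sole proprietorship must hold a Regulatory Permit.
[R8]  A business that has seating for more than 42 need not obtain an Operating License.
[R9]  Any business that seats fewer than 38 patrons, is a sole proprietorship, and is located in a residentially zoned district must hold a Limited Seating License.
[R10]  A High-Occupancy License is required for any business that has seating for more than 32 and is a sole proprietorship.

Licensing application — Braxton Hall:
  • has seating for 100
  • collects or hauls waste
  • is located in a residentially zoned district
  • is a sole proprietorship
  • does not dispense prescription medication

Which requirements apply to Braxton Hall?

[R1] is a sole proprietorship; is located in a residentially zoned district; collects or hauls waste → Municipal Certificate required.
[R2] is located in a residentially zoned district (not: is located in the designated historic district); collects or hauls waste; is a sole proprietorship → General Business Certificate not required.
[R3] collects or hauls waste; is located in a residentially zoned district → Waste Hauler Certificate required.
[R4] is a sole proprietorship; seating 100 < 178 → Sole Proprietor Certificate not required.
[R5] is located in a residentially zoned district; seating 100 ≥ 62; does not dispense prescription medication → Standard Permit not required.
[R6] collects or hauls waste → Operating License required.
[R7] collects or hauls waste; is located in a residentially zoned district; is a sole proprietorship → Regulatory Permit required.
[R8] seating 100 > 42 → exempt from Operating License.
[R9] seating 100 ≥ 38; is a sole proprietorship; is located in a residentially zoned district → Limited Seating License not required.
[R10] seating 100 > 32; is a sole proprietorship → High-Occupancy License required.

High-Occupancy License, Municipal Certificate, Regulatory Permit, Waste Hauler Certificate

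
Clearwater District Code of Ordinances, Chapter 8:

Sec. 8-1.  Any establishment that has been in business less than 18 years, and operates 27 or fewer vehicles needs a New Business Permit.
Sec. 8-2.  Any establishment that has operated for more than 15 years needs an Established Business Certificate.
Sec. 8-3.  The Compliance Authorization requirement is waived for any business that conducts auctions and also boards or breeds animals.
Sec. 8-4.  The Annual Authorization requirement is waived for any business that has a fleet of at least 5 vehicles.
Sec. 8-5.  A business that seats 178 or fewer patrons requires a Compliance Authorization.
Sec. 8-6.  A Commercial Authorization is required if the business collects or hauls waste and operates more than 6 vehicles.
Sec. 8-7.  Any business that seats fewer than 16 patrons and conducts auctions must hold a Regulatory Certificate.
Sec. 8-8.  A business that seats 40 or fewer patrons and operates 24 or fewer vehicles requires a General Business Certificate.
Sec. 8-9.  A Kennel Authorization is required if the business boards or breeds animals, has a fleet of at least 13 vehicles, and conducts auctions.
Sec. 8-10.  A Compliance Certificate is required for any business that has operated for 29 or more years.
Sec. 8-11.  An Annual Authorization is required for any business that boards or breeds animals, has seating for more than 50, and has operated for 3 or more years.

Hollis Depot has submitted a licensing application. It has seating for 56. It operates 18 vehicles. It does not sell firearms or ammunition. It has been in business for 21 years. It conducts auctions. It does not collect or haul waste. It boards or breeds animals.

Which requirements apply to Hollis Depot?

Established Business Certificate, Kennel Authorization

Sec. 8-1. years in business 21 ≥ 18; vehicles 18 ≤ 27 → New Business Permit not required.
Sec. 8-2. years in business 21 > 15 → Established Business Certificate required.
Sec. 8-3. conducts auctions; boards or breeds animals → exempt from Compliance Authorization.
Sec. 8-4. vehicles 18 ≥ 5 → exempt from Annual Authorization.
Sec. 8-5. seating 56 ≤ 178 → Compliance Authorization required.
Sec. 8-6. does not collect or haul waste; vehicles 18 > 6 → Commercial Authorization not required.
Sec. 8-7. seating 56 ≥ 16; conducts auctions → Regulatory Certificate not required.
Sec. 8-8. seating 56 > 40; vehicles 18 ≤ 24 → General Business Certificate not required.
Sec. 8-9. boards or breeds animals; vehicles 18 ≥ 13; conducts auctions → Kennel Authorization required.
Sec. 8-10. years in business 21 < 29 → Compliance Certificate not required.
Sec. 8-11. boards or breeds animals; seating 56 > 50; years in business 21 ≥ 3 → Annual Authorization required.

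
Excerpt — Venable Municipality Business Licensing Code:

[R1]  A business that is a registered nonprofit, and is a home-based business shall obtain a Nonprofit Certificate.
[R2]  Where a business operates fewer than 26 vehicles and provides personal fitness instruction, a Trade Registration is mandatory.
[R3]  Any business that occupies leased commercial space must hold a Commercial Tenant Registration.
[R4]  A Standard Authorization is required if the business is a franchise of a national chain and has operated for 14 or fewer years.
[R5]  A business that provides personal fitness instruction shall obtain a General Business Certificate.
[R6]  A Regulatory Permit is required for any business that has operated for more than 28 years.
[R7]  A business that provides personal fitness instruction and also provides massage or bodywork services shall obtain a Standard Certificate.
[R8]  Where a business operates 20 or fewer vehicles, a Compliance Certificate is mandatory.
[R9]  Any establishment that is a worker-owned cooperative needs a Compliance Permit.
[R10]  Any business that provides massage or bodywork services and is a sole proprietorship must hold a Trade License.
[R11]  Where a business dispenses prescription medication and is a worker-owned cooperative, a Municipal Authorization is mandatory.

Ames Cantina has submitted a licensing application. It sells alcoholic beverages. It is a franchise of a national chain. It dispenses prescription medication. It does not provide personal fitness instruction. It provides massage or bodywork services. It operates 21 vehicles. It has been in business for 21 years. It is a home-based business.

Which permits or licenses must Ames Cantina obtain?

None

[R1] is a franchise of a national chain (not: is a registered nonprofit); is a home-based business → Nonprofit Certificate not required.
[R2] vehicles 21 < 26; does not provide personal fitness instruction → Trade Registration not required.
[R3] is a home-based business (not: occupies leased commercial space) → Commercial Tenant Registration not required.
[R4] is a franchise of a national chain; years in business 21 > 14 → Standard Authorization not required.
[R5] does not provide personal fitness instruction → General Business Certificate not required.
[R6] years in business 21 ≤ 28 → Regulatory Permit not required.
[R7] does not provide personal fitness instruction; provides massage or bodywork services → Standard Certificate not required.
[R8] vehicles 21 > 20 → Compliance Certificate not required.
[R9] is a franchise of a national chain (not: is a worker-owned cooperative) → Compliance Permit not required.
[R10] provides massage or bodywork services; is a franchise of a national chain (not: is a sole proprietorship) → Trade License not required.
[R11] dispenses prescription medication; is a franchise of a national chain (not: is a worker-owned cooperative) → Municipal Authorization not required.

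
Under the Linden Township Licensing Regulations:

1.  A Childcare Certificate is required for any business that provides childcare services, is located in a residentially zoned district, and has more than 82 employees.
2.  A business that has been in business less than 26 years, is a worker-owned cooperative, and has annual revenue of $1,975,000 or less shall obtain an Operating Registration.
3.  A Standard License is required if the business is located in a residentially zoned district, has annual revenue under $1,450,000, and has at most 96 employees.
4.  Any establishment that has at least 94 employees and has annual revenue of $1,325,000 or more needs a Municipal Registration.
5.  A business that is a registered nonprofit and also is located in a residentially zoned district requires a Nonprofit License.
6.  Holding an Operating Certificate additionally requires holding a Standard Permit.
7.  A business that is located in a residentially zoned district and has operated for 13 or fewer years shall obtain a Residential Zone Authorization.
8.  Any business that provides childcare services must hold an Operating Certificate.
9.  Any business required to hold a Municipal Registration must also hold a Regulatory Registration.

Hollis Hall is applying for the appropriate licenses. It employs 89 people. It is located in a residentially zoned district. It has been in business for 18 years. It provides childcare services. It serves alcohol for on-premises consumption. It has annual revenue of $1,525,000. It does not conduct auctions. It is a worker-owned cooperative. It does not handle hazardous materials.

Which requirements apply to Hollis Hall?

1. provides childcare services; is located in a residentially zoned district; employees 89 > 82 → Childcare Certificate required.
2. years in business 18 < 26; is a worker-owned cooperative; revenue $1,525,000 ≤ $1,975,000 → Operating Registration required.
3. is located in a residentially zoned district; revenue $1,525,000 ≥ $1,450,000; employees 89 ≤ 96 → Standard License not required.
4. employees 89 < 94; revenue $1,525,000 ≥ $1,325,000 → Municipal Registration not required.
5. is a worker-owned cooperative (not: is a registered nonprofit); is located in a residentially zoned district → Nonprofit License not required.
6. Operating Certificate is required → Standard Permit also required.
7. is located in a residentially zoned district; years in business 18 > 13 → Residential Zone Authorization not required.
8. provides childcare services → Operating Certificate required.
9. Municipal Registration is not required → no effect.

Childcare Certificate, Operating Certificate, Operating Registration, Standard Permit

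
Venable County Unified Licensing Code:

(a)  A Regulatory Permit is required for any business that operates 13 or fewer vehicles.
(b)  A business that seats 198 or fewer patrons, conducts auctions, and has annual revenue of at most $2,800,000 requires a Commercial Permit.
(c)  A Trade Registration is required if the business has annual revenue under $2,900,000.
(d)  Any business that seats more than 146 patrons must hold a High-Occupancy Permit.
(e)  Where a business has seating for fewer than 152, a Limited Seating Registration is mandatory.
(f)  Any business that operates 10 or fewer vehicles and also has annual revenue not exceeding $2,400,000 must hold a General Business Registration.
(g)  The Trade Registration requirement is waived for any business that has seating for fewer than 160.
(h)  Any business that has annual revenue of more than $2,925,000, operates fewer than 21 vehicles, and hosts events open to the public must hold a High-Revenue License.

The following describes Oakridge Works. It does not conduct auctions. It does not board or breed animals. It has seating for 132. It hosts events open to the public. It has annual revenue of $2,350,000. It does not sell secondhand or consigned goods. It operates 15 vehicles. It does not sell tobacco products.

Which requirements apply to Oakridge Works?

(a) vehicles 15 > 13 → Regulatory Permit not required.
(b) seating 132 ≤ 198; does not conduct auctions; revenue $2,350,000 ≤ $2,800,000 → Commercial Permit not required.
(c) revenue $2,350,000 < $2,900,000 → Trade Registration required.
(d) seating 132 ≤ 146 → High-Occupancy Permit not required.
(e) seating 132 < 152 → Limited Seating Registration required.
(f) vehicles 15 > 10; revenue $2,350,000 ≤ $2,400,000 → General Business Registration not required.
(g) seating 132 < 160 → exempt from Trade Registration.
(h) revenue $2,350,000 ≤ $2,925,000; vehicles 15 < 21; hosts events open to the public → High-Revenue License not required.

Limited Seating Registration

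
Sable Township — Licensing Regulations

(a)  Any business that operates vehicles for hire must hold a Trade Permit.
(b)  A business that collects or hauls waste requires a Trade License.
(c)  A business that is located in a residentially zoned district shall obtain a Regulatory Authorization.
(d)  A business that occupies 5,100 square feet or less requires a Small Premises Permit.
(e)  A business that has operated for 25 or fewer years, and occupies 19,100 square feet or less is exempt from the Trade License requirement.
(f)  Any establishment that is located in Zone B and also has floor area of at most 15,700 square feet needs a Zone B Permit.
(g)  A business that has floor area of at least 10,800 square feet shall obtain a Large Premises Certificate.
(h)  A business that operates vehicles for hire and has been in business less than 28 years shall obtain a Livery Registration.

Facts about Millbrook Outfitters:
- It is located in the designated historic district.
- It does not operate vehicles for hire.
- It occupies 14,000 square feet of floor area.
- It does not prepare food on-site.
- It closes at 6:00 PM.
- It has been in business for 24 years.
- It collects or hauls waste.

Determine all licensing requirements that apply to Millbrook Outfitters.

Large Premises Certificate

(a) does not operate vehicles for hire → Trade Permit not required.
(b) collects or hauls waste → Trade License required.
(c) is located in the designated historic district (not: is located in a residentially zoned district) → Regulatory Authorization not required.
(d) floor area 14,000 square feet > 5,100 square feet → Small Premises Permit not required.
(e) years in business 24 ≤ 25; floor area 14,000 square feet ≤ 19,100 square feet → exempt from Trade License.
(f) is located in the designated historic district (not: is located in Zone B); floor area 14,000 square feet ≤ 15,700 square feet → Zone B Permit not required.
(g) floor area 14,000 square feet ≥ 10,800 square feet → Large Premises Certificate required.
(h) does not operate vehicles for hire; years in business 24 < 28 → Livery Registration not required.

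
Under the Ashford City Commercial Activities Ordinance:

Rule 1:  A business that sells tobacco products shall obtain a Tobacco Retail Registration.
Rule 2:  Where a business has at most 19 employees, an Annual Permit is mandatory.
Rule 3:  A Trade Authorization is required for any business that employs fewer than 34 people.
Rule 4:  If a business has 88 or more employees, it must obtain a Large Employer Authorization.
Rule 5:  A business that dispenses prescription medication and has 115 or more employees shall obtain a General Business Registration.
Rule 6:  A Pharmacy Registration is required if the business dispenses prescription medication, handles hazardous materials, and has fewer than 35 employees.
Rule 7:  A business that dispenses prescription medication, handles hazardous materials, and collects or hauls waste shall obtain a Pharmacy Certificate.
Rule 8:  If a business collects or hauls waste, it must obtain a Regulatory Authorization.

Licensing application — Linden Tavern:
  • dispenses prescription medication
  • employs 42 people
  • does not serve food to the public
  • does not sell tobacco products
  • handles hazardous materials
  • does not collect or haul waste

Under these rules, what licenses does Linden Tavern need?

None

Rule 1: does not sell tobacco products → Tobacco Retail Registration not required.
Rule 2: employees 42 > 19 → Annual Permit not required.
Rule 3: employees 42 ≥ 34 → Trade Authorization not required.
Rule 4: employees 42 < 88 → Large Employer Authorization not required.
Rule 5: dispenses prescription medication; employees 42 < 115 → General Business Registration not required.
Rule 6: dispenses prescription medication; handles hazardous materials; employees 42 ≥ 35 → Pharmacy Registration not required.
Rule 7: dispenses prescription medication; handles hazardous materials; does not collect or haul waste → Pharmacy Certificate not required.
Rule 8: does not collect or haul waste → Regulatory Authorization not required.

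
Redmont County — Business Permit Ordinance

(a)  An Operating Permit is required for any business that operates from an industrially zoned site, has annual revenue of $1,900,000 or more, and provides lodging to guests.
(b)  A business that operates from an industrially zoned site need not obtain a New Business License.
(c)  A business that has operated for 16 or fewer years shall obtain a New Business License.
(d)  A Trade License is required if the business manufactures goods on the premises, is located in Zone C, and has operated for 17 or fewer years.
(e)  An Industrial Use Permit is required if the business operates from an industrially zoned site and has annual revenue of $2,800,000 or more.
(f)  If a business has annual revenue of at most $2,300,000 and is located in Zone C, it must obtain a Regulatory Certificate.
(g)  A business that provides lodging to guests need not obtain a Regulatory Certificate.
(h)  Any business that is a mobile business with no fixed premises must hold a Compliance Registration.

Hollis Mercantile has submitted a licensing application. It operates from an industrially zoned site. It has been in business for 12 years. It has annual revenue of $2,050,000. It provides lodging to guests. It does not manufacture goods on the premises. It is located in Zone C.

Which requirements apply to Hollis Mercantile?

Operating Permit

(a) operates from an industrially zoned site; revenue $2,050,000 ≥ $1,900,000; provides lodging to guests → Operating Permit required.
(b) operates from an industrially zoned site → exempt from New Business License.
(c) years in business 12 ≤ 16 → New Business License required.
(d) does not manufacture goods on the premises; is located in Zone C; years in business 12 ≤ 17 → Trade License not required.
(e) operates from an industrially zoned site; revenue $2,050,000 < $2,800,000 → Industrial Use Permit not required.
(f) revenue $2,050,000 ≤ $2,300,000; is located in Zone C → Regulatory Certificate required.
(g) provides lodging to guests → exempt from Regulatory Certificate.
(h) operates from an industrially zoned site (not: is a mobile business with no fixed premises) → Compliance Registration not required.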